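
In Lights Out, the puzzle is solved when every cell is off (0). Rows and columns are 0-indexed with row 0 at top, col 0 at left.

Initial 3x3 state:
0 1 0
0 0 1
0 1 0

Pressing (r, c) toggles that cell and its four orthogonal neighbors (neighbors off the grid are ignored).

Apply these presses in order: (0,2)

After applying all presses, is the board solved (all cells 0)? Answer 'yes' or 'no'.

After press 1 at (0,2):
0 0 1
0 0 0
0 1 0

Lights still on: 2

Answer: no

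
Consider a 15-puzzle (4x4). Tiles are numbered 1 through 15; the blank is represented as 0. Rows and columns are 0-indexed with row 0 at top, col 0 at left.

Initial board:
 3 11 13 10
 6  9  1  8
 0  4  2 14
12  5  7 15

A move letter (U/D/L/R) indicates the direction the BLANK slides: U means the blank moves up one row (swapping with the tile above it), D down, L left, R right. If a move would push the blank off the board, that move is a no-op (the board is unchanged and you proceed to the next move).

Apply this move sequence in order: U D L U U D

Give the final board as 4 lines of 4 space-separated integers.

After move 1 (U):
 3 11 13 10
 0  9  1  8
 6  4  2 14
12  5  7 15

After move 2 (D):
 3 11 13 10
 6  9  1  8
 0  4  2 14
12  5  7 15

After move 3 (L):
 3 11 13 10
 6  9  1  8
 0  4  2 14
12  5  7 15

After move 4 (U):
 3 11 13 10
 0  9  1  8
 6  4  2 14
12  5  7 15

After move 5 (U):
 0 11 13 10
 3  9  1  8
 6  4  2 14
12  5  7 15

After move 6 (D):
 3 11 13 10
 0  9  1  8
 6  4  2 14
12  5  7 15

Answer:  3 11 13 10
 0  9  1  8
 6  4  2 14
12  5  7 15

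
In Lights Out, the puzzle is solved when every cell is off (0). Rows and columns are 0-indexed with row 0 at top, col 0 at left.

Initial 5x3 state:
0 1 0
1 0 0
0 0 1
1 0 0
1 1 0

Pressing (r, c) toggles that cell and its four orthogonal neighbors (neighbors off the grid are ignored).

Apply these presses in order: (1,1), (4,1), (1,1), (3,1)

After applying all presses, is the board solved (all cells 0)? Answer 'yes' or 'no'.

Answer: no

Derivation:
After press 1 at (1,1):
0 0 0
0 1 1
0 1 1
1 0 0
1 1 0

After press 2 at (4,1):
0 0 0
0 1 1
0 1 1
1 1 0
0 0 1

After press 3 at (1,1):
0 1 0
1 0 0
0 0 1
1 1 0
0 0 1

After press 4 at (3,1):
0 1 0
1 0 0
0 1 1
0 0 1
0 1 1

Lights still on: 7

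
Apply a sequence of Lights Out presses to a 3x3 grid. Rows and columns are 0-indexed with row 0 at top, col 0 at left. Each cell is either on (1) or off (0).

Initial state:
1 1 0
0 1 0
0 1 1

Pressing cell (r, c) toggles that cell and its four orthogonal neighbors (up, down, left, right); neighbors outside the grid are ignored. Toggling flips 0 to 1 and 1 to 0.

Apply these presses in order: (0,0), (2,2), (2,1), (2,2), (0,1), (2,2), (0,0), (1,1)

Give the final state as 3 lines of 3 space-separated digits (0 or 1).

Answer: 0 1 1
1 0 0
1 0 1

Derivation:
After press 1 at (0,0):
0 0 0
1 1 0
0 1 1

After press 2 at (2,2):
0 0 0
1 1 1
0 0 0

After press 3 at (2,1):
0 0 0
1 0 1
1 1 1

After press 4 at (2,2):
0 0 0
1 0 0
1 0 0

After press 5 at (0,1):
1 1 1
1 1 0
1 0 0

After press 6 at (2,2):
1 1 1
1 1 1
1 1 1

After press 7 at (0,0):
0 0 1
0 1 1
1 1 1

After press 8 at (1,1):
0 1 1
1 0 0
1 0 1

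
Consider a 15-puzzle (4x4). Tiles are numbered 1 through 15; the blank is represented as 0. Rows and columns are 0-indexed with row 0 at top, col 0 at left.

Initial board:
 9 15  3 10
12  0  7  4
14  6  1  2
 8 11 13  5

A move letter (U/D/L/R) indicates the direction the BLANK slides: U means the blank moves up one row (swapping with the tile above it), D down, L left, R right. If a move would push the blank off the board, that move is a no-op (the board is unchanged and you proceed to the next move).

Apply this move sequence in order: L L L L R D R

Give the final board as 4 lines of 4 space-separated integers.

After move 1 (L):
 9 15  3 10
 0 12  7  4
14  6  1  2
 8 11 13  5

After move 2 (L):
 9 15  3 10
 0 12  7  4
14  6  1  2
 8 11 13  5

After move 3 (L):
 9 15  3 10
 0 12  7  4
14  6  1  2
 8 11 13  5

After move 4 (L):
 9 15  3 10
 0 12  7  4
14  6  1  2
 8 11 13  5

After move 5 (R):
 9 15  3 10
12  0  7  4
14  6  1  2
 8 11 13  5

After move 6 (D):
 9 15  3 10
12  6  7  4
14  0  1  2
 8 11 13  5

After move 7 (R):
 9 15  3 10
12  6  7  4
14  1  0  2
 8 11 13  5

Answer:  9 15  3 10
12  6  7  4
14  1  0  2
 8 11 13  5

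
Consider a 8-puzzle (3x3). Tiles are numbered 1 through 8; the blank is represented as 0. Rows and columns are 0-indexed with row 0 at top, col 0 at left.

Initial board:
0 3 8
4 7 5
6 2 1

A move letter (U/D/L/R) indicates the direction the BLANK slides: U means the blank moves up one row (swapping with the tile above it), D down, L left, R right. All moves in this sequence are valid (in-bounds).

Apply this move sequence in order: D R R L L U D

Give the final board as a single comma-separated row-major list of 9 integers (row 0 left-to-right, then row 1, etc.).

Answer: 4, 3, 8, 0, 7, 5, 6, 2, 1

Derivation:
After move 1 (D):
4 3 8
0 7 5
6 2 1

After move 2 (R):
4 3 8
7 0 5
6 2 1

After move 3 (R):
4 3 8
7 5 0
6 2 1

After move 4 (L):
4 3 8
7 0 5
6 2 1

After move 5 (L):
4 3 8
0 7 5
6 2 1

After move 6 (U):
0 3 8
4 7 5
6 2 1

After move 7 (D):
4 3 8
0 7 5
6 2 1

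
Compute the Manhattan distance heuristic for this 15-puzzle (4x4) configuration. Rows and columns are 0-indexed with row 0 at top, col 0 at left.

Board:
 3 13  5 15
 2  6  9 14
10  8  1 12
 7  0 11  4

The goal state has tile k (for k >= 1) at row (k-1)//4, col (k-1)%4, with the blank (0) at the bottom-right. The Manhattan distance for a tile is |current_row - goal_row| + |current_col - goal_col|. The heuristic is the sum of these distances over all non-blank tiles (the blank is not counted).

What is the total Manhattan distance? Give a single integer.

Tile 3: at (0,0), goal (0,2), distance |0-0|+|0-2| = 2
Tile 13: at (0,1), goal (3,0), distance |0-3|+|1-0| = 4
Tile 5: at (0,2), goal (1,0), distance |0-1|+|2-0| = 3
Tile 15: at (0,3), goal (3,2), distance |0-3|+|3-2| = 4
Tile 2: at (1,0), goal (0,1), distance |1-0|+|0-1| = 2
Tile 6: at (1,1), goal (1,1), distance |1-1|+|1-1| = 0
Tile 9: at (1,2), goal (2,0), distance |1-2|+|2-0| = 3
Tile 14: at (1,3), goal (3,1), distance |1-3|+|3-1| = 4
Tile 10: at (2,0), goal (2,1), distance |2-2|+|0-1| = 1
Tile 8: at (2,1), goal (1,3), distance |2-1|+|1-3| = 3
Tile 1: at (2,2), goal (0,0), distance |2-0|+|2-0| = 4
Tile 12: at (2,3), goal (2,3), distance |2-2|+|3-3| = 0
Tile 7: at (3,0), goal (1,2), distance |3-1|+|0-2| = 4
Tile 11: at (3,2), goal (2,2), distance |3-2|+|2-2| = 1
Tile 4: at (3,3), goal (0,3), distance |3-0|+|3-3| = 3
Sum: 2 + 4 + 3 + 4 + 2 + 0 + 3 + 4 + 1 + 3 + 4 + 0 + 4 + 1 + 3 = 38

Answer: 38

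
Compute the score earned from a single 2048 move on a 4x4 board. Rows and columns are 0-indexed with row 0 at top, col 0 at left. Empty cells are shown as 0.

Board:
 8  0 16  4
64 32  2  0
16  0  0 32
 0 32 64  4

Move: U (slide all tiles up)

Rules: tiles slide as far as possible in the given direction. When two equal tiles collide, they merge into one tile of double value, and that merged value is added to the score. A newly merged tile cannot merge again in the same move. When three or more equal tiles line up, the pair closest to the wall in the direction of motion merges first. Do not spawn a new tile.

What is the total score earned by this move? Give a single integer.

Slide up:
col 0: [8, 64, 16, 0] -> [8, 64, 16, 0]  score +0 (running 0)
col 1: [0, 32, 0, 32] -> [64, 0, 0, 0]  score +64 (running 64)
col 2: [16, 2, 0, 64] -> [16, 2, 64, 0]  score +0 (running 64)
col 3: [4, 0, 32, 4] -> [4, 32, 4, 0]  score +0 (running 64)
Board after move:
 8 64 16  4
64  0  2 32
16  0 64  4
 0  0  0  0

Answer: 64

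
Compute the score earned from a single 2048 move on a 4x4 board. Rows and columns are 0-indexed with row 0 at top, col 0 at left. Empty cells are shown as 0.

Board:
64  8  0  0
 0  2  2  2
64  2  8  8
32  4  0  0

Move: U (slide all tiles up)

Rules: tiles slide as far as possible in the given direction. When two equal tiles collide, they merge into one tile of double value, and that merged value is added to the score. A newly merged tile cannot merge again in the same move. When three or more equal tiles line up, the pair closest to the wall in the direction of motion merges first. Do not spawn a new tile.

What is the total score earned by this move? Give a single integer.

Slide up:
col 0: [64, 0, 64, 32] -> [128, 32, 0, 0]  score +128 (running 128)
col 1: [8, 2, 2, 4] -> [8, 4, 4, 0]  score +4 (running 132)
col 2: [0, 2, 8, 0] -> [2, 8, 0, 0]  score +0 (running 132)
col 3: [0, 2, 8, 0] -> [2, 8, 0, 0]  score +0 (running 132)
Board after move:
128   8   2   2
 32   4   8   8
  0   4   0   0
  0   0   0   0

Answer: 132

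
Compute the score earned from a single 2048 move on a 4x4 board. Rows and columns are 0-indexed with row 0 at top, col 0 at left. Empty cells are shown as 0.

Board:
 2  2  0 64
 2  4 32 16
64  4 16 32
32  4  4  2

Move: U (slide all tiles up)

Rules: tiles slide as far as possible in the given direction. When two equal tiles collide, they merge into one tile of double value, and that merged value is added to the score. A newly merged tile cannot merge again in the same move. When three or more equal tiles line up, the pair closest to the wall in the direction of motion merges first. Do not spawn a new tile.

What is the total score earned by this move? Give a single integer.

Answer: 12

Derivation:
Slide up:
col 0: [2, 2, 64, 32] -> [4, 64, 32, 0]  score +4 (running 4)
col 1: [2, 4, 4, 4] -> [2, 8, 4, 0]  score +8 (running 12)
col 2: [0, 32, 16, 4] -> [32, 16, 4, 0]  score +0 (running 12)
col 3: [64, 16, 32, 2] -> [64, 16, 32, 2]  score +0 (running 12)
Board after move:
 4  2 32 64
64  8 16 16
32  4  4 32
 0  0  0  2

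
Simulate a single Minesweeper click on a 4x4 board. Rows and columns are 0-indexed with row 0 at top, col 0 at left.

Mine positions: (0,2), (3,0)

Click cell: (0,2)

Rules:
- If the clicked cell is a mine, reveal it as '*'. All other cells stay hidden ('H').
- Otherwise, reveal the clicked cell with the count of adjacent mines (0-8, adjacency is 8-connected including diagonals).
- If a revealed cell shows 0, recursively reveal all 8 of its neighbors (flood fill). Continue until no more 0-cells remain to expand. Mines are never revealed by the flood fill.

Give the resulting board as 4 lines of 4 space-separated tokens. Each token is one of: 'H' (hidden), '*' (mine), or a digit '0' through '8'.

H H * H
H H H H
H H H H
H H H H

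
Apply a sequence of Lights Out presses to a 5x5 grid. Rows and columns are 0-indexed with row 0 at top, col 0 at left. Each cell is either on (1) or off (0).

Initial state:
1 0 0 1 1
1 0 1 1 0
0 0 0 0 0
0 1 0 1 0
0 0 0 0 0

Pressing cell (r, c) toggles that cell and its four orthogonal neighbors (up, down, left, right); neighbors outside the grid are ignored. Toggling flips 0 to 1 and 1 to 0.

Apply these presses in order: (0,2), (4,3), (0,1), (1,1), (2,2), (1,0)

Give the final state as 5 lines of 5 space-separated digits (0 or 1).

Answer: 1 1 0 0 1
1 1 0 1 0
1 0 1 1 0
0 1 1 0 0
0 0 1 1 1

Derivation:
After press 1 at (0,2):
1 1 1 0 1
1 0 0 1 0
0 0 0 0 0
0 1 0 1 0
0 0 0 0 0

After press 2 at (4,3):
1 1 1 0 1
1 0 0 1 0
0 0 0 0 0
0 1 0 0 0
0 0 1 1 1

After press 3 at (0,1):
0 0 0 0 1
1 1 0 1 0
0 0 0 0 0
0 1 0 0 0
0 0 1 1 1

After press 4 at (1,1):
0 1 0 0 1
0 0 1 1 0
0 1 0 0 0
0 1 0 0 0
0 0 1 1 1

After press 5 at (2,2):
0 1 0 0 1
0 0 0 1 0
0 0 1 1 0
0 1 1 0 0
0 0 1 1 1

After press 6 at (1,0):
1 1 0 0 1
1 1 0 1 0
1 0 1 1 0
0 1 1 0 0
0 0 1 1 1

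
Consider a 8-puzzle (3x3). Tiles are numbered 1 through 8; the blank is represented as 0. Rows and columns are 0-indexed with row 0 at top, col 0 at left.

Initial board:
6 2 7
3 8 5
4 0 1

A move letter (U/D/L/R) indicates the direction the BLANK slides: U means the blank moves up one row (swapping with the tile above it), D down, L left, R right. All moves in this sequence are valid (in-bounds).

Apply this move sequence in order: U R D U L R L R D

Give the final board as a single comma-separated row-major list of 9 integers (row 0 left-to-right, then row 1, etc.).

After move 1 (U):
6 2 7
3 0 5
4 8 1

After move 2 (R):
6 2 7
3 5 0
4 8 1

After move 3 (D):
6 2 7
3 5 1
4 8 0

After move 4 (U):
6 2 7
3 5 0
4 8 1

After move 5 (L):
6 2 7
3 0 5
4 8 1

After move 6 (R):
6 2 7
3 5 0
4 8 1

After move 7 (L):
6 2 7
3 0 5
4 8 1

After move 8 (R):
6 2 7
3 5 0
4 8 1

After move 9 (D):
6 2 7
3 5 1
4 8 0

Answer: 6, 2, 7, 3, 5, 1, 4, 8, 0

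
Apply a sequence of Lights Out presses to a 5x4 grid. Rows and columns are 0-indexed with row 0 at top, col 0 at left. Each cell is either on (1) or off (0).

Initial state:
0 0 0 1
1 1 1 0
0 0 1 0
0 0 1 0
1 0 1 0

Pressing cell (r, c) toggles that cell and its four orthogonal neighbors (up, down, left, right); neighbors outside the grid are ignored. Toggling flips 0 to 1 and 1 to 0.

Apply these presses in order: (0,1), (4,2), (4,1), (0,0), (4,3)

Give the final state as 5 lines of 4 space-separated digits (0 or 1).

After press 1 at (0,1):
1 1 1 1
1 0 1 0
0 0 1 0
0 0 1 0
1 0 1 0

After press 2 at (4,2):
1 1 1 1
1 0 1 0
0 0 1 0
0 0 0 0
1 1 0 1

After press 3 at (4,1):
1 1 1 1
1 0 1 0
0 0 1 0
0 1 0 0
0 0 1 1

After press 4 at (0,0):
0 0 1 1
0 0 1 0
0 0 1 0
0 1 0 0
0 0 1 1

After press 5 at (4,3):
0 0 1 1
0 0 1 0
0 0 1 0
0 1 0 1
0 0 0 0

Answer: 0 0 1 1
0 0 1 0
0 0 1 0
0 1 0 1
0 0 0 0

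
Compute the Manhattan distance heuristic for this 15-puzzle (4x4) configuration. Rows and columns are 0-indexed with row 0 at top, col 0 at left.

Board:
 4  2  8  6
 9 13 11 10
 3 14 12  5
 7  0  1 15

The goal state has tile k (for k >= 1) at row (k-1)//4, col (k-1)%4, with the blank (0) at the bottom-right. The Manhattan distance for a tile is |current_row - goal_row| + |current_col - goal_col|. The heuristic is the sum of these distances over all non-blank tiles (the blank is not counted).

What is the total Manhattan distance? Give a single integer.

Tile 4: at (0,0), goal (0,3), distance |0-0|+|0-3| = 3
Tile 2: at (0,1), goal (0,1), distance |0-0|+|1-1| = 0
Tile 8: at (0,2), goal (1,3), distance |0-1|+|2-3| = 2
Tile 6: at (0,3), goal (1,1), distance |0-1|+|3-1| = 3
Tile 9: at (1,0), goal (2,0), distance |1-2|+|0-0| = 1
Tile 13: at (1,1), goal (3,0), distance |1-3|+|1-0| = 3
Tile 11: at (1,2), goal (2,2), distance |1-2|+|2-2| = 1
Tile 10: at (1,3), goal (2,1), distance |1-2|+|3-1| = 3
Tile 3: at (2,0), goal (0,2), distance |2-0|+|0-2| = 4
Tile 14: at (2,1), goal (3,1), distance |2-3|+|1-1| = 1
Tile 12: at (2,2), goal (2,3), distance |2-2|+|2-3| = 1
Tile 5: at (2,3), goal (1,0), distance |2-1|+|3-0| = 4
Tile 7: at (3,0), goal (1,2), distance |3-1|+|0-2| = 4
Tile 1: at (3,2), goal (0,0), distance |3-0|+|2-0| = 5
Tile 15: at (3,3), goal (3,2), distance |3-3|+|3-2| = 1
Sum: 3 + 0 + 2 + 3 + 1 + 3 + 1 + 3 + 4 + 1 + 1 + 4 + 4 + 5 + 1 = 36

Answer: 36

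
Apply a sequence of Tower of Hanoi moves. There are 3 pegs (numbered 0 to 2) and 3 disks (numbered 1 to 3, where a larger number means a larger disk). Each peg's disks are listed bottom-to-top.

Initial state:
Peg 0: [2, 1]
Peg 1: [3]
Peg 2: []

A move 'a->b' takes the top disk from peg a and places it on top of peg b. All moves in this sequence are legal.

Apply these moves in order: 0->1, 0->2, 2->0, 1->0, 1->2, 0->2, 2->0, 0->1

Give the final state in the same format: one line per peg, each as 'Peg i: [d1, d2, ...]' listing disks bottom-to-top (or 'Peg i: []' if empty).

After move 1 (0->1):
Peg 0: [2]
Peg 1: [3, 1]
Peg 2: []

After move 2 (0->2):
Peg 0: []
Peg 1: [3, 1]
Peg 2: [2]

After move 3 (2->0):
Peg 0: [2]
Peg 1: [3, 1]
Peg 2: []

After move 4 (1->0):
Peg 0: [2, 1]
Peg 1: [3]
Peg 2: []

After move 5 (1->2):
Peg 0: [2, 1]
Peg 1: []
Peg 2: [3]

After move 6 (0->2):
Peg 0: [2]
Peg 1: []
Peg 2: [3, 1]

After move 7 (2->0):
Peg 0: [2, 1]
Peg 1: []
Peg 2: [3]

After move 8 (0->1):
Peg 0: [2]
Peg 1: [1]
Peg 2: [3]

Answer: Peg 0: [2]
Peg 1: [1]
Peg 2: [3]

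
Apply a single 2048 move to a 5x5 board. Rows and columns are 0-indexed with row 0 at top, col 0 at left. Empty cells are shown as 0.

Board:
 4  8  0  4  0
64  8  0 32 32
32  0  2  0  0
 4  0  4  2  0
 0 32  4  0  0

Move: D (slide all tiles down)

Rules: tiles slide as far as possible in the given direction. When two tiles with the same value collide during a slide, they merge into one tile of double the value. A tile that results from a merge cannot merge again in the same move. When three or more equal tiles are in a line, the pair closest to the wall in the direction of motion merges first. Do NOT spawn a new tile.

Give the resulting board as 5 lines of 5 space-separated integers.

Answer:  0  0  0  0  0
 4  0  0  0  0
64  0  0  4  0
32 16  2 32  0
 4 32  8  2 32

Derivation:
Slide down:
col 0: [4, 64, 32, 4, 0] -> [0, 4, 64, 32, 4]
col 1: [8, 8, 0, 0, 32] -> [0, 0, 0, 16, 32]
col 2: [0, 0, 2, 4, 4] -> [0, 0, 0, 2, 8]
col 3: [4, 32, 0, 2, 0] -> [0, 0, 4, 32, 2]
col 4: [0, 32, 0, 0, 0] -> [0, 0, 0, 0, 32]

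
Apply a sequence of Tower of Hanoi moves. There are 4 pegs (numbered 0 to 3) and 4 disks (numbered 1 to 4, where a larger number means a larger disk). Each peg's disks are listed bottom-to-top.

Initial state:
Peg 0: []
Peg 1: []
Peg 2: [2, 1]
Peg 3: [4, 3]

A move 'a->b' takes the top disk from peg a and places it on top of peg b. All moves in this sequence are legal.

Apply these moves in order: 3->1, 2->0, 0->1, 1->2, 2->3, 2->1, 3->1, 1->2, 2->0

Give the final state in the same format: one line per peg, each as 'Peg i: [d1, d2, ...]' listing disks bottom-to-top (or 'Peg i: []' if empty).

Answer: Peg 0: [1]
Peg 1: [3, 2]
Peg 2: []
Peg 3: [4]

Derivation:
After move 1 (3->1):
Peg 0: []
Peg 1: [3]
Peg 2: [2, 1]
Peg 3: [4]

After move 2 (2->0):
Peg 0: [1]
Peg 1: [3]
Peg 2: [2]
Peg 3: [4]

After move 3 (0->1):
Peg 0: []
Peg 1: [3, 1]
Peg 2: [2]
Peg 3: [4]

After move 4 (1->2):
Peg 0: []
Peg 1: [3]
Peg 2: [2, 1]
Peg 3: [4]

After move 5 (2->3):
Peg 0: []
Peg 1: [3]
Peg 2: [2]
Peg 3: [4, 1]

After move 6 (2->1):
Peg 0: []
Peg 1: [3, 2]
Peg 2: []
Peg 3: [4, 1]

After move 7 (3->1):
Peg 0: []
Peg 1: [3, 2, 1]
Peg 2: []
Peg 3: [4]

After move 8 (1->2):
Peg 0: []
Peg 1: [3, 2]
Peg 2: [1]
Peg 3: [4]

After move 9 (2->0):
Peg 0: [1]
Peg 1: [3, 2]
Peg 2: []
Peg 3: [4]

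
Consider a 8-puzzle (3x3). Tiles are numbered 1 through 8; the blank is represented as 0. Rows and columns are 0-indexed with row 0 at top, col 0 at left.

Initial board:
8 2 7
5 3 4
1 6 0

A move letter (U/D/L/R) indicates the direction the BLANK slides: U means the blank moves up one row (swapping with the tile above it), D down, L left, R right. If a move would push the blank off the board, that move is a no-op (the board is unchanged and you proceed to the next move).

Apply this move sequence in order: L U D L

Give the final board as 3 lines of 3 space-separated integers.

After move 1 (L):
8 2 7
5 3 4
1 0 6

After move 2 (U):
8 2 7
5 0 4
1 3 6

After move 3 (D):
8 2 7
5 3 4
1 0 6

After move 4 (L):
8 2 7
5 3 4
0 1 6

Answer: 8 2 7
5 3 4
0 1 6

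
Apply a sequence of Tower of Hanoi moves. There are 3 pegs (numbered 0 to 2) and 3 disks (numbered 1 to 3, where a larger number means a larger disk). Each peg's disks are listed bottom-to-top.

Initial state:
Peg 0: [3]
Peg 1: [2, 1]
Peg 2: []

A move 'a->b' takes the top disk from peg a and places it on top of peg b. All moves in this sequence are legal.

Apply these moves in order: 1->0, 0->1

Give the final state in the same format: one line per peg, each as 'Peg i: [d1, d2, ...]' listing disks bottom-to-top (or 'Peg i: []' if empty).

Answer: Peg 0: [3]
Peg 1: [2, 1]
Peg 2: []

Derivation:
After move 1 (1->0):
Peg 0: [3, 1]
Peg 1: [2]
Peg 2: []

After move 2 (0->1):
Peg 0: [3]
Peg 1: [2, 1]
Peg 2: []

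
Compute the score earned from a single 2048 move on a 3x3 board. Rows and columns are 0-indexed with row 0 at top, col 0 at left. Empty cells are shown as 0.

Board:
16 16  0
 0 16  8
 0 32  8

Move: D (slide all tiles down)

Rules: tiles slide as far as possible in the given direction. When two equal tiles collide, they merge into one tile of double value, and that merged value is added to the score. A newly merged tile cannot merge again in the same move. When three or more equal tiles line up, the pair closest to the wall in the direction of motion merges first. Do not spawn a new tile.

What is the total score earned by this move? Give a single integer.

Slide down:
col 0: [16, 0, 0] -> [0, 0, 16]  score +0 (running 0)
col 1: [16, 16, 32] -> [0, 32, 32]  score +32 (running 32)
col 2: [0, 8, 8] -> [0, 0, 16]  score +16 (running 48)
Board after move:
 0  0  0
 0 32  0
16 32 16

Answer: 48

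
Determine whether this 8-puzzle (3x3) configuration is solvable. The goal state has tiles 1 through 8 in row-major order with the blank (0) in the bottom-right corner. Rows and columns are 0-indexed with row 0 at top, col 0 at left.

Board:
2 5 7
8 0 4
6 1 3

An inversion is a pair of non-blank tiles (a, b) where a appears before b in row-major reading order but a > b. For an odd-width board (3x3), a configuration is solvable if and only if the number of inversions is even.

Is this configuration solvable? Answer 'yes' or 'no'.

Answer: yes

Derivation:
Inversions (pairs i<j in row-major order where tile[i] > tile[j] > 0): 16
16 is even, so the puzzle is solvable.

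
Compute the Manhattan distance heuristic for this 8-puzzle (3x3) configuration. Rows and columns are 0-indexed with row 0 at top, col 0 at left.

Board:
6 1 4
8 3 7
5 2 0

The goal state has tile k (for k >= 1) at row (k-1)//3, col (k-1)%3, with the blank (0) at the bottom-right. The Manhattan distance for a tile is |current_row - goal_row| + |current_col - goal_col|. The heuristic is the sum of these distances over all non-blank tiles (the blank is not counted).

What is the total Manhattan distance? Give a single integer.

Tile 6: (0,0)->(1,2) = 3
Tile 1: (0,1)->(0,0) = 1
Tile 4: (0,2)->(1,0) = 3
Tile 8: (1,0)->(2,1) = 2
Tile 3: (1,1)->(0,2) = 2
Tile 7: (1,2)->(2,0) = 3
Tile 5: (2,0)->(1,1) = 2
Tile 2: (2,1)->(0,1) = 2
Sum: 3 + 1 + 3 + 2 + 2 + 3 + 2 + 2 = 18

Answer: 18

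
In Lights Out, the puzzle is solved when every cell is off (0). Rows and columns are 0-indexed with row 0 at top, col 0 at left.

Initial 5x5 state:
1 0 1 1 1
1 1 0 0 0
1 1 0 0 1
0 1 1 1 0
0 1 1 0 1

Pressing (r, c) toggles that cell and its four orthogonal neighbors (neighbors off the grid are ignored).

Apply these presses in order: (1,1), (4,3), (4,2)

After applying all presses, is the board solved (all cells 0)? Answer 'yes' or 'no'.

After press 1 at (1,1):
1 1 1 1 1
0 0 1 0 0
1 0 0 0 1
0 1 1 1 0
0 1 1 0 1

After press 2 at (4,3):
1 1 1 1 1
0 0 1 0 0
1 0 0 0 1
0 1 1 0 0
0 1 0 1 0

After press 3 at (4,2):
1 1 1 1 1
0 0 1 0 0
1 0 0 0 1
0 1 0 0 0
0 0 1 0 0

Lights still on: 10

Answer: no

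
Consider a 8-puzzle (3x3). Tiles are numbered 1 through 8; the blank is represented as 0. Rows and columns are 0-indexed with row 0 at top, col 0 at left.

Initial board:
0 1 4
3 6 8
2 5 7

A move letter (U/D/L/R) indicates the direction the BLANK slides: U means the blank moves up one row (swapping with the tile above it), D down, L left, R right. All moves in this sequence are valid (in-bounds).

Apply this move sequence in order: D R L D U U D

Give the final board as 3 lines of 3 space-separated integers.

After move 1 (D):
3 1 4
0 6 8
2 5 7

After move 2 (R):
3 1 4
6 0 8
2 5 7

After move 3 (L):
3 1 4
0 6 8
2 5 7

After move 4 (D):
3 1 4
2 6 8
0 5 7

After move 5 (U):
3 1 4
0 6 8
2 5 7

After move 6 (U):
0 1 4
3 6 8
2 5 7

After move 7 (D):
3 1 4
0 6 8
2 5 7

Answer: 3 1 4
0 6 8
2 5 7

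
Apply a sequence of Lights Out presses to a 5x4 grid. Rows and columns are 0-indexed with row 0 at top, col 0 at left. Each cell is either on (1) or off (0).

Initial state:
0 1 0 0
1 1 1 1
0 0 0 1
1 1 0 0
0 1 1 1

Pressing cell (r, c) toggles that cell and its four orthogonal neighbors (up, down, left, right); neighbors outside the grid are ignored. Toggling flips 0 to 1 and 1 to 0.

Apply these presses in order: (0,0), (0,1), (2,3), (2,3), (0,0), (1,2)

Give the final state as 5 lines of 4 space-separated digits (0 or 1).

After press 1 at (0,0):
1 0 0 0
0 1 1 1
0 0 0 1
1 1 0 0
0 1 1 1

After press 2 at (0,1):
0 1 1 0
0 0 1 1
0 0 0 1
1 1 0 0
0 1 1 1

After press 3 at (2,3):
0 1 1 0
0 0 1 0
0 0 1 0
1 1 0 1
0 1 1 1

After press 4 at (2,3):
0 1 1 0
0 0 1 1
0 0 0 1
1 1 0 0
0 1 1 1

After press 5 at (0,0):
1 0 1 0
1 0 1 1
0 0 0 1
1 1 0 0
0 1 1 1

After press 6 at (1,2):
1 0 0 0
1 1 0 0
0 0 1 1
1 1 0 0
0 1 1 1

Answer: 1 0 0 0
1 1 0 0
0 0 1 1
1 1 0 0
0 1 1 1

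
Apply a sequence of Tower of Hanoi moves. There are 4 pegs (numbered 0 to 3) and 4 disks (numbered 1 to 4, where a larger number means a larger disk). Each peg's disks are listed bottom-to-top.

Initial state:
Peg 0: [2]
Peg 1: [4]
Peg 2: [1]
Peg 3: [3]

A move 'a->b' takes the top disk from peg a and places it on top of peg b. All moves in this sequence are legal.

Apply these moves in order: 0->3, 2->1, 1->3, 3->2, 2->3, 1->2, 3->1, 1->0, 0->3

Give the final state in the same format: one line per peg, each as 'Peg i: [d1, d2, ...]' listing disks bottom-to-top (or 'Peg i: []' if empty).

Answer: Peg 0: []
Peg 1: []
Peg 2: [4]
Peg 3: [3, 2, 1]

Derivation:
After move 1 (0->3):
Peg 0: []
Peg 1: [4]
Peg 2: [1]
Peg 3: [3, 2]

After move 2 (2->1):
Peg 0: []
Peg 1: [4, 1]
Peg 2: []
Peg 3: [3, 2]

After move 3 (1->3):
Peg 0: []
Peg 1: [4]
Peg 2: []
Peg 3: [3, 2, 1]

After move 4 (3->2):
Peg 0: []
Peg 1: [4]
Peg 2: [1]
Peg 3: [3, 2]

After move 5 (2->3):
Peg 0: []
Peg 1: [4]
Peg 2: []
Peg 3: [3, 2, 1]

After move 6 (1->2):
Peg 0: []
Peg 1: []
Peg 2: [4]
Peg 3: [3, 2, 1]

After move 7 (3->1):
Peg 0: []
Peg 1: [1]
Peg 2: [4]
Peg 3: [3, 2]

After move 8 (1->0):
Peg 0: [1]
Peg 1: []
Peg 2: [4]
Peg 3: [3, 2]

After move 9 (0->3):
Peg 0: []
Peg 1: []
Peg 2: [4]
Peg 3: [3, 2, 1]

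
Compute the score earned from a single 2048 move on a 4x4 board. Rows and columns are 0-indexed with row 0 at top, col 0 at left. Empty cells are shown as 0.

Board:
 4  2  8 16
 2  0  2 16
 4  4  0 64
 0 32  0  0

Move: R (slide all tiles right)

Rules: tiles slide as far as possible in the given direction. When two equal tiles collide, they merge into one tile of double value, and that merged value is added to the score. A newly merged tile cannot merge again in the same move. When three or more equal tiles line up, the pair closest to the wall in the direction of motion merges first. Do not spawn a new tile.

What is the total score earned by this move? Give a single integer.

Slide right:
row 0: [4, 2, 8, 16] -> [4, 2, 8, 16]  score +0 (running 0)
row 1: [2, 0, 2, 16] -> [0, 0, 4, 16]  score +4 (running 4)
row 2: [4, 4, 0, 64] -> [0, 0, 8, 64]  score +8 (running 12)
row 3: [0, 32, 0, 0] -> [0, 0, 0, 32]  score +0 (running 12)
Board after move:
 4  2  8 16
 0  0  4 16
 0  0  8 64
 0  0  0 32

Answer: 12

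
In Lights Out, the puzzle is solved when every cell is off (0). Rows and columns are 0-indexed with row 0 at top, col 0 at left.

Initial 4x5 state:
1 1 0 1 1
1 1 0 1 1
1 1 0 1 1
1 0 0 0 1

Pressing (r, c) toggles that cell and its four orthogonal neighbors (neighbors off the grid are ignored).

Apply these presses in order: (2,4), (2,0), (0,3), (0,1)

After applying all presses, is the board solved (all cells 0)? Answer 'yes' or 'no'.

Answer: yes

Derivation:
After press 1 at (2,4):
1 1 0 1 1
1 1 0 1 0
1 1 0 0 0
1 0 0 0 0

After press 2 at (2,0):
1 1 0 1 1
0 1 0 1 0
0 0 0 0 0
0 0 0 0 0

After press 3 at (0,3):
1 1 1 0 0
0 1 0 0 0
0 0 0 0 0
0 0 0 0 0

After press 4 at (0,1):
0 0 0 0 0
0 0 0 0 0
0 0 0 0 0
0 0 0 0 0

Lights still on: 0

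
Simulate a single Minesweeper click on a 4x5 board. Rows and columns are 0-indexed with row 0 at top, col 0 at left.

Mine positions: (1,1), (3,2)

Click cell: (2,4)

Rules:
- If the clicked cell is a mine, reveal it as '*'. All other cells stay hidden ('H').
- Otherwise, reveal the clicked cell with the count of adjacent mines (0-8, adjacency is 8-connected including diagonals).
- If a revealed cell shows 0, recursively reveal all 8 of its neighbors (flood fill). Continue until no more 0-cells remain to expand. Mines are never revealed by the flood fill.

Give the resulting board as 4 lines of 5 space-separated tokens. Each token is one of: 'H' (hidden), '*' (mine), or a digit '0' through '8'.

H H 1 0 0
H H 1 0 0
H H 2 1 0
H H H 1 0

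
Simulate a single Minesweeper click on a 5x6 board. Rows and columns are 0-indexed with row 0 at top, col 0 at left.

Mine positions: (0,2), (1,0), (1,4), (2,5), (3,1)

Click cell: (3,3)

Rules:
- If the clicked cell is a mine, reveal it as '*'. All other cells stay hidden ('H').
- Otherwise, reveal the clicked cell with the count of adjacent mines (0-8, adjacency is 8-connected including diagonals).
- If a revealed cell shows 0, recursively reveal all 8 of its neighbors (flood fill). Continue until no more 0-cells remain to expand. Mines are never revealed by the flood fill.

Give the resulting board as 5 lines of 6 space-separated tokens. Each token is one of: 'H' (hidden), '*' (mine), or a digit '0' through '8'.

H H H H H H
H H H H H H
H H 1 1 2 H
H H 1 0 1 1
H H 1 0 0 0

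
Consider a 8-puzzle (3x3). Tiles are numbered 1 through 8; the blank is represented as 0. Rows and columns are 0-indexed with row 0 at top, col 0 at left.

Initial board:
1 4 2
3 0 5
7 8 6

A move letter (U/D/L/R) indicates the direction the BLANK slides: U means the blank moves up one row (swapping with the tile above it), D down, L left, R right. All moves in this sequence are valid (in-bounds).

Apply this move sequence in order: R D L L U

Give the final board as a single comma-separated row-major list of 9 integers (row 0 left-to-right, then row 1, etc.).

After move 1 (R):
1 4 2
3 5 0
7 8 6

After move 2 (D):
1 4 2
3 5 6
7 8 0

After move 3 (L):
1 4 2
3 5 6
7 0 8

After move 4 (L):
1 4 2
3 5 6
0 7 8

After move 5 (U):
1 4 2
0 5 6
3 7 8

Answer: 1, 4, 2, 0, 5, 6, 3, 7, 8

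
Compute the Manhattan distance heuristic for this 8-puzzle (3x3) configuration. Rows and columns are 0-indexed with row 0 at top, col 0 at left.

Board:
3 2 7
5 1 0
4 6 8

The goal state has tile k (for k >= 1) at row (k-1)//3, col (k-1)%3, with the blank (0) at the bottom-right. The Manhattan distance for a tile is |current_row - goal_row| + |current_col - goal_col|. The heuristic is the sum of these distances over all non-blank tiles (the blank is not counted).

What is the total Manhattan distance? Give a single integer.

Tile 3: (0,0)->(0,2) = 2
Tile 2: (0,1)->(0,1) = 0
Tile 7: (0,2)->(2,0) = 4
Tile 5: (1,0)->(1,1) = 1
Tile 1: (1,1)->(0,0) = 2
Tile 4: (2,0)->(1,0) = 1
Tile 6: (2,1)->(1,2) = 2
Tile 8: (2,2)->(2,1) = 1
Sum: 2 + 0 + 4 + 1 + 2 + 1 + 2 + 1 = 13

Answer: 13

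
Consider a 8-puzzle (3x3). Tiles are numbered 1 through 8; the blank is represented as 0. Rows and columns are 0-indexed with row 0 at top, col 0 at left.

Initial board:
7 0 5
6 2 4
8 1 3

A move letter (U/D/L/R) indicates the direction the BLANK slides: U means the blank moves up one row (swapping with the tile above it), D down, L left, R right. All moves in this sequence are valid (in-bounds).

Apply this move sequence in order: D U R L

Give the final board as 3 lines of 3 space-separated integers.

After move 1 (D):
7 2 5
6 0 4
8 1 3

After move 2 (U):
7 0 5
6 2 4
8 1 3

After move 3 (R):
7 5 0
6 2 4
8 1 3

After move 4 (L):
7 0 5
6 2 4
8 1 3

Answer: 7 0 5
6 2 4
8 1 3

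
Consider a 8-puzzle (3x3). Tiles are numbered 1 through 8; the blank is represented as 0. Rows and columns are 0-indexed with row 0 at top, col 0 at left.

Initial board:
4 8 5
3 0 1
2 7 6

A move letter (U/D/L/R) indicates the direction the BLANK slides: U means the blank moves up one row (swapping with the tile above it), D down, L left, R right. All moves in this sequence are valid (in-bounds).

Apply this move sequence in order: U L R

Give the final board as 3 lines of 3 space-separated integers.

After move 1 (U):
4 0 5
3 8 1
2 7 6

After move 2 (L):
0 4 5
3 8 1
2 7 6

After move 3 (R):
4 0 5
3 8 1
2 7 6

Answer: 4 0 5
3 8 1
2 7 6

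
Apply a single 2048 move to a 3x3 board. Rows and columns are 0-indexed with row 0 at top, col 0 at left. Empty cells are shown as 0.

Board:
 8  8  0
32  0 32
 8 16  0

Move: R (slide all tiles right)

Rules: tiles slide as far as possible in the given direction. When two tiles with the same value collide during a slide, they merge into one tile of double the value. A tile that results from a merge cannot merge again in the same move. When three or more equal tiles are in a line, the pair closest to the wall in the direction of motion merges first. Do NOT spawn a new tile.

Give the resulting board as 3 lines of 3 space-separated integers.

Slide right:
row 0: [8, 8, 0] -> [0, 0, 16]
row 1: [32, 0, 32] -> [0, 0, 64]
row 2: [8, 16, 0] -> [0, 8, 16]

Answer:  0  0 16
 0  0 64
 0  8 16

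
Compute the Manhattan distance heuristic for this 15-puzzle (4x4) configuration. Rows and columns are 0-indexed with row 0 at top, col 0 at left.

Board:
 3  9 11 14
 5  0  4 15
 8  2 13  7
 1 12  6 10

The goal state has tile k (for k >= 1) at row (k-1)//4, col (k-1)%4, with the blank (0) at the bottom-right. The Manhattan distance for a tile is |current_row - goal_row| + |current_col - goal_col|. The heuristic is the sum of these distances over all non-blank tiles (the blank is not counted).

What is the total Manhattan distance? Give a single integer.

Tile 3: (0,0)->(0,2) = 2
Tile 9: (0,1)->(2,0) = 3
Tile 11: (0,2)->(2,2) = 2
Tile 14: (0,3)->(3,1) = 5
Tile 5: (1,0)->(1,0) = 0
Tile 4: (1,2)->(0,3) = 2
Tile 15: (1,3)->(3,2) = 3
Tile 8: (2,0)->(1,3) = 4
Tile 2: (2,1)->(0,1) = 2
Tile 13: (2,2)->(3,0) = 3
Tile 7: (2,3)->(1,2) = 2
Tile 1: (3,0)->(0,0) = 3
Tile 12: (3,1)->(2,3) = 3
Tile 6: (3,2)->(1,1) = 3
Tile 10: (3,3)->(2,1) = 3
Sum: 2 + 3 + 2 + 5 + 0 + 2 + 3 + 4 + 2 + 3 + 2 + 3 + 3 + 3 + 3 = 40

Answer: 40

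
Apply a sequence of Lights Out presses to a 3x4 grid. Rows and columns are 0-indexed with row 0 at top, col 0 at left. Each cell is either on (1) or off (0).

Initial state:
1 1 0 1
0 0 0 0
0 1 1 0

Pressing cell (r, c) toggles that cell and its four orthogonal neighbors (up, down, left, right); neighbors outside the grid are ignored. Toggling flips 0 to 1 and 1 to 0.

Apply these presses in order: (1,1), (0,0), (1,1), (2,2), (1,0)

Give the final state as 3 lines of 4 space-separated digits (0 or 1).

Answer: 1 0 0 1
0 1 1 0
1 0 0 1

Derivation:
After press 1 at (1,1):
1 0 0 1
1 1 1 0
0 0 1 0

After press 2 at (0,0):
0 1 0 1
0 1 1 0
0 0 1 0

After press 3 at (1,1):
0 0 0 1
1 0 0 0
0 1 1 0

After press 4 at (2,2):
0 0 0 1
1 0 1 0
0 0 0 1

After press 5 at (1,0):
1 0 0 1
0 1 1 0
1 0 0 1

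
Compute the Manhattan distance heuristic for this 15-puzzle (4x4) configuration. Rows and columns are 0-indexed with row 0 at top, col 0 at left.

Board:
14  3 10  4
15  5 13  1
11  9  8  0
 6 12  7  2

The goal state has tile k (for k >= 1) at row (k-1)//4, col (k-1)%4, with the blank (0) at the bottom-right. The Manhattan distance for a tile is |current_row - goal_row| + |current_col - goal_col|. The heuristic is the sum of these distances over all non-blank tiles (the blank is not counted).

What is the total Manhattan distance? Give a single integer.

Tile 14: at (0,0), goal (3,1), distance |0-3|+|0-1| = 4
Tile 3: at (0,1), goal (0,2), distance |0-0|+|1-2| = 1
Tile 10: at (0,2), goal (2,1), distance |0-2|+|2-1| = 3
Tile 4: at (0,3), goal (0,3), distance |0-0|+|3-3| = 0
Tile 15: at (1,0), goal (3,2), distance |1-3|+|0-2| = 4
Tile 5: at (1,1), goal (1,0), distance |1-1|+|1-0| = 1
Tile 13: at (1,2), goal (3,0), distance |1-3|+|2-0| = 4
Tile 1: at (1,3), goal (0,0), distance |1-0|+|3-0| = 4
Tile 11: at (2,0), goal (2,2), distance |2-2|+|0-2| = 2
Tile 9: at (2,1), goal (2,0), distance |2-2|+|1-0| = 1
Tile 8: at (2,2), goal (1,3), distance |2-1|+|2-3| = 2
Tile 6: at (3,0), goal (1,1), distance |3-1|+|0-1| = 3
Tile 12: at (3,1), goal (2,3), distance |3-2|+|1-3| = 3
Tile 7: at (3,2), goal (1,2), distance |3-1|+|2-2| = 2
Tile 2: at (3,3), goal (0,1), distance |3-0|+|3-1| = 5
Sum: 4 + 1 + 3 + 0 + 4 + 1 + 4 + 4 + 2 + 1 + 2 + 3 + 3 + 2 + 5 = 39

Answer: 39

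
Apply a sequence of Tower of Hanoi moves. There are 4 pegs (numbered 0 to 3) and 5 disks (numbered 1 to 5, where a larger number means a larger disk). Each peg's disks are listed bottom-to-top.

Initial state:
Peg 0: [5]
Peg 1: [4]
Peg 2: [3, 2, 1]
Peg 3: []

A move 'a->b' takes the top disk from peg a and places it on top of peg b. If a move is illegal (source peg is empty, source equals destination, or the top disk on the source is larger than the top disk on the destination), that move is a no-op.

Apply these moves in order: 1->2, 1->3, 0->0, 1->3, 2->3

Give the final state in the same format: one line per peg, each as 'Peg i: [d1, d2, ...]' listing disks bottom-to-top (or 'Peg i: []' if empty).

Answer: Peg 0: [5]
Peg 1: []
Peg 2: [3, 2]
Peg 3: [4, 1]

Derivation:
After move 1 (1->2):
Peg 0: [5]
Peg 1: [4]
Peg 2: [3, 2, 1]
Peg 3: []

After move 2 (1->3):
Peg 0: [5]
Peg 1: []
Peg 2: [3, 2, 1]
Peg 3: [4]

After move 3 (0->0):
Peg 0: [5]
Peg 1: []
Peg 2: [3, 2, 1]
Peg 3: [4]

After move 4 (1->3):
Peg 0: [5]
Peg 1: []
Peg 2: [3, 2, 1]
Peg 3: [4]

After move 5 (2->3):
Peg 0: [5]
Peg 1: []
Peg 2: [3, 2]
Peg 3: [4, 1]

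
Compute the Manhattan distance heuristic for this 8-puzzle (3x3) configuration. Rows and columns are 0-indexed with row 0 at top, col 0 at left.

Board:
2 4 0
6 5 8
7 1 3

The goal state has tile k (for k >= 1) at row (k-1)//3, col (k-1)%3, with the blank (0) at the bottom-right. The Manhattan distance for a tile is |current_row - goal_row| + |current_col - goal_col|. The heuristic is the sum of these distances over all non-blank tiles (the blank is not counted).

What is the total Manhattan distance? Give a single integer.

Tile 2: (0,0)->(0,1) = 1
Tile 4: (0,1)->(1,0) = 2
Tile 6: (1,0)->(1,2) = 2
Tile 5: (1,1)->(1,1) = 0
Tile 8: (1,2)->(2,1) = 2
Tile 7: (2,0)->(2,0) = 0
Tile 1: (2,1)->(0,0) = 3
Tile 3: (2,2)->(0,2) = 2
Sum: 1 + 2 + 2 + 0 + 2 + 0 + 3 + 2 = 12

Answer: 12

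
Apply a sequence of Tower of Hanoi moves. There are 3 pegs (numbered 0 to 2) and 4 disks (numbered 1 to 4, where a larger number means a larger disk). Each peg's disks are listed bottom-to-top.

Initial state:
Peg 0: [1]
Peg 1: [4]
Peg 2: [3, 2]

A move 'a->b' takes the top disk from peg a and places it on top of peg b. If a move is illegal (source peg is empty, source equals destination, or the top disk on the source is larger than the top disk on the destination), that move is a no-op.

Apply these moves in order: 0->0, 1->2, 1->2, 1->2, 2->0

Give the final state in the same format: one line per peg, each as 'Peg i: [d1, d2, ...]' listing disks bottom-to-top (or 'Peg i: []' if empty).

After move 1 (0->0):
Peg 0: [1]
Peg 1: [4]
Peg 2: [3, 2]

After move 2 (1->2):
Peg 0: [1]
Peg 1: [4]
Peg 2: [3, 2]

After move 3 (1->2):
Peg 0: [1]
Peg 1: [4]
Peg 2: [3, 2]

After move 4 (1->2):
Peg 0: [1]
Peg 1: [4]
Peg 2: [3, 2]

After move 5 (2->0):
Peg 0: [1]
Peg 1: [4]
Peg 2: [3, 2]

Answer: Peg 0: [1]
Peg 1: [4]
Peg 2: [3, 2]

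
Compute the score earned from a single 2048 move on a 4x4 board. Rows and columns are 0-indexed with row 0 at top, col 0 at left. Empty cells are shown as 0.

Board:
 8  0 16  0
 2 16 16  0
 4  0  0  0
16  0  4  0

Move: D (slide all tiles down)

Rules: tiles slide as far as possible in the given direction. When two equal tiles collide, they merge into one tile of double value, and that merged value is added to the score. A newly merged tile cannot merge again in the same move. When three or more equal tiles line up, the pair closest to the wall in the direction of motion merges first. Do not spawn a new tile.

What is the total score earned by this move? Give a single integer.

Slide down:
col 0: [8, 2, 4, 16] -> [8, 2, 4, 16]  score +0 (running 0)
col 1: [0, 16, 0, 0] -> [0, 0, 0, 16]  score +0 (running 0)
col 2: [16, 16, 0, 4] -> [0, 0, 32, 4]  score +32 (running 32)
col 3: [0, 0, 0, 0] -> [0, 0, 0, 0]  score +0 (running 32)
Board after move:
 8  0  0  0
 2  0  0  0
 4  0 32  0
16 16  4  0

Answer: 32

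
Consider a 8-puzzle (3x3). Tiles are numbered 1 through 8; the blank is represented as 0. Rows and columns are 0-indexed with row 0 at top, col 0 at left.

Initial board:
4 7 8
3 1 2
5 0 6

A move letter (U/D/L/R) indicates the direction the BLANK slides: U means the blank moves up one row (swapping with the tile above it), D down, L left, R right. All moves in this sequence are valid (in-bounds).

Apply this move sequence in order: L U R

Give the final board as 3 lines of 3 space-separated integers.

After move 1 (L):
4 7 8
3 1 2
0 5 6

After move 2 (U):
4 7 8
0 1 2
3 5 6

After move 3 (R):
4 7 8
1 0 2
3 5 6

Answer: 4 7 8
1 0 2
3 5 6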